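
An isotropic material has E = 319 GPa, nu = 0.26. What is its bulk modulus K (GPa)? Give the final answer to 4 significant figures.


K = E / (3*(1-2*nu))
K = 319 / (3*(1-2*0.26))
K = 221.5 GPa


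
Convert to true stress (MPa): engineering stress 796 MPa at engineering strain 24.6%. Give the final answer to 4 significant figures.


sigma_true = sigma_eng * (1 + epsilon_eng)
sigma_true = 796 * (1 + 0.246)
sigma_true = 991.8 MPa


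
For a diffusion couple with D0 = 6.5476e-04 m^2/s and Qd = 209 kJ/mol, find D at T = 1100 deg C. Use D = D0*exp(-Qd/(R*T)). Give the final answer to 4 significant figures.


D = D0 * exp(-Qd / (R*T))
T = 1373.15 K
D = 6.5476e-04 * exp(-209e3 / (8.314 * 1373.15))
D = 7.336e-12 m^2/s


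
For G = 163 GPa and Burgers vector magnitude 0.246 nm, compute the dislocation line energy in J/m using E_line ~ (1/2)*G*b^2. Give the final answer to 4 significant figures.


E = G*b^2/2
b = 0.246 nm = 2.46e-10 m
G = 163 GPa = 1.63e+11 Pa
E = 0.5 * 1.63e+11 * (2.46e-10)^2
E = 4.932e-09 J/m


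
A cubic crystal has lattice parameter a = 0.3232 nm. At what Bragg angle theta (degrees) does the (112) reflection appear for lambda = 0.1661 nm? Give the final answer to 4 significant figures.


d = a / sqrt(h^2+k^2+l^2)
d = 0.3232 / sqrt(6) = 0.131946 nm
lambda = 2*d*sin(theta)  =>  sin(theta) = lambda / (2*d)
sin(theta) = 0.1661 / (2 * 0.131946) = 0.629425
theta = 39.01 deg


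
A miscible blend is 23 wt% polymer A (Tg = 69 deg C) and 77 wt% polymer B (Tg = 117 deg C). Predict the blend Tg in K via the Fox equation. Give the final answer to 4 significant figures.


1/Tg = w1/Tg1 + w2/Tg2 (in Kelvin)
Tg1 = 342.15 K, Tg2 = 390.15 K
1/Tg = 0.23/342.15 + 0.77/390.15
Tg = 378 K


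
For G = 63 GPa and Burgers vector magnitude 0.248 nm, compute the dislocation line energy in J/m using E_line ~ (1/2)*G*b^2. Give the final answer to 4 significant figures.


E = G*b^2/2
b = 0.248 nm = 2.48e-10 m
G = 63 GPa = 6.3e+10 Pa
E = 0.5 * 6.3e+10 * (2.48e-10)^2
E = 1.937e-09 J/m


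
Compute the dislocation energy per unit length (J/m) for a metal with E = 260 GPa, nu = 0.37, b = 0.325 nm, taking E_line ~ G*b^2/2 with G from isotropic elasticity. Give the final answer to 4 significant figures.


Step 1: G = E / (2*(1+nu))
G = 260 / (2*(1+0.37)) = 94.8905 GPa = 9.48905e+10 Pa
Step 2: E_line = G*b^2/2
b = 0.325 nm = 3.25e-10 m
E_line = 0.5 * 9.48905e+10 * (3.25e-10)^2 = 5.011e-09 J/m


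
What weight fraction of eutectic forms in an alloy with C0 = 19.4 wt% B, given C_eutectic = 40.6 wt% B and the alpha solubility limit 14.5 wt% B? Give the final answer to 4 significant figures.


f_primary = (C_e - C0) / (C_e - C_alpha_max)
f_primary = (40.6 - 19.4) / (40.6 - 14.5)
f_primary = 0.812261
f_eutectic = 1 - 0.812261 = 0.1877


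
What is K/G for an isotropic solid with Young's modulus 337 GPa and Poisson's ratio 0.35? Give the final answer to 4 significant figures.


G = E / (2*(1+nu))
G = 337 / (2*(1+0.35)) = 124.815 GPa
K = E / (3*(1-2*nu))
K = 337 / (3*(1-2*0.35)) = 374.444 GPa
K/G = 374.444 / 124.815 = 3


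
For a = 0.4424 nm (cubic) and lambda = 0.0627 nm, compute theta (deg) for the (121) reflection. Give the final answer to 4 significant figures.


d = a / sqrt(h^2+k^2+l^2)
d = 0.4424 / sqrt(6) = 0.180609 nm
lambda = 2*d*sin(theta)  =>  sin(theta) = lambda / (2*d)
sin(theta) = 0.0627 / (2 * 0.180609) = 0.173579
theta = 9.996 deg


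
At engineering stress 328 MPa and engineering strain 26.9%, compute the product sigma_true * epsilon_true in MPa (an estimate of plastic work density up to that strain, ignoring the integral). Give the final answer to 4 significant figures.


sigma_true = sigma_eng * (1 + epsilon_eng)
sigma_true = 328 * (1 + 0.269) = 416.232 MPa
epsilon_true = ln(1 + epsilon_eng)
epsilon_true = ln(1 + 0.269) = 0.238229
sigma_true * epsilon_true = 416.232 * 0.238229 = 99.16 MPa


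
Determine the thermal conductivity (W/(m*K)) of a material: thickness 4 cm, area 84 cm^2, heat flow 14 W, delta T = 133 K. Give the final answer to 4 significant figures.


k = Q*L / (A*dT)
L = 0.04 m, A = 8.4e-03 m^2
k = 14 * 0.04 / (8.4e-03 * 133)
k = 0.5013 W/(m*K)


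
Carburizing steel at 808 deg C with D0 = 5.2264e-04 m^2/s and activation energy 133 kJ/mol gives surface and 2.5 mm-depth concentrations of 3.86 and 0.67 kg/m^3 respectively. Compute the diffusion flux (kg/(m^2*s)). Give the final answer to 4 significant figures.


Step 1: D = D0 * exp(-Qd/(R*T))
T = 808 + 273.15 = 1081.15 K
D = 5.2264e-04 * exp(-133e3 / (8.314 * 1081.15)) = 1.95981e-10 m^2/s
Step 2: J = D * (C1 - C2) / dx
J = 1.95981e-10 * (3.86 - 0.67) / 2.5e-03
J = 2.501e-07 kg/(m^2*s)


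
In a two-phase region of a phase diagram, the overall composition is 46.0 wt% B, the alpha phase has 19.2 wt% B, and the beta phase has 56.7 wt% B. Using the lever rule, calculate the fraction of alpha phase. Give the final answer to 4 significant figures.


f_alpha = (C_beta - C0) / (C_beta - C_alpha)
f_alpha = (56.7 - 46.0) / (56.7 - 19.2)
f_alpha = 0.2853


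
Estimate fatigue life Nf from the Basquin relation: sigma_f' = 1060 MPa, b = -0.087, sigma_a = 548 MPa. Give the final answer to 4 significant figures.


sigma_a = sigma_f' * (2*Nf)^b
2*Nf = (sigma_a / sigma_f')^(1/b)
2*Nf = (548 / 1060)^(1/-0.087)
2*Nf = 1965.14
Nf = 982.6 cycles


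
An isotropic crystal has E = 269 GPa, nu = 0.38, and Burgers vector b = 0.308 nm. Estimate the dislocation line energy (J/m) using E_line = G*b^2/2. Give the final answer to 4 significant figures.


Step 1: G = E / (2*(1+nu))
G = 269 / (2*(1+0.38)) = 97.4638 GPa = 9.74638e+10 Pa
Step 2: E_line = G*b^2/2
b = 0.308 nm = 3.08e-10 m
E_line = 0.5 * 9.74638e+10 * (3.08e-10)^2 = 4.623e-09 J/m


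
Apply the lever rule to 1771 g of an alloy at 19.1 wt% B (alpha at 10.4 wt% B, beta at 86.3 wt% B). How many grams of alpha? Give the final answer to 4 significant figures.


f_alpha = (C_beta - C0) / (C_beta - C_alpha)
f_alpha = (86.3 - 19.1) / (86.3 - 10.4) = 0.885375
m_alpha = f_alpha * m_total = 0.885375 * 1771 = 1568 g


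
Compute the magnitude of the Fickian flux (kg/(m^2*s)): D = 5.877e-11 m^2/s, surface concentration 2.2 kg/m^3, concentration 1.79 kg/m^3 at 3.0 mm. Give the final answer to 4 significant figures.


J = -D * (dC/dx) = D * (C1 - C2) / dx
J = 5.877e-11 * (2.2 - 1.79) / 3e-03
J = 8.032e-09 kg/(m^2*s)


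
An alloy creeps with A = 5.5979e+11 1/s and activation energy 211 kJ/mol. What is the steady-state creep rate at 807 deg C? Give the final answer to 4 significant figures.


rate = A * exp(-Q / (R*T))
T = 807 + 273.15 = 1080.15 K
rate = 5.5979e+11 * exp(-211e3 / (8.314 * 1080.15))
rate = 34.99 1/s


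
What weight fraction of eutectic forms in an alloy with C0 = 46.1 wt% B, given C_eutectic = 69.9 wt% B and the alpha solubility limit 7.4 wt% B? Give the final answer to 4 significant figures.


f_primary = (C_e - C0) / (C_e - C_alpha_max)
f_primary = (69.9 - 46.1) / (69.9 - 7.4)
f_primary = 0.3808
f_eutectic = 1 - 0.3808 = 0.6192


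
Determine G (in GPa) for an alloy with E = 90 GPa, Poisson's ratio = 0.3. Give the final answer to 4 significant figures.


G = E / (2*(1+nu))
G = 90 / (2*(1+0.3))
G = 34.62 GPa


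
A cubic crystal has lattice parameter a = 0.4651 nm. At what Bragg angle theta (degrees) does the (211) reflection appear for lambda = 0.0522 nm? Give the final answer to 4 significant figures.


d = a / sqrt(h^2+k^2+l^2)
d = 0.4651 / sqrt(6) = 0.189876 nm
lambda = 2*d*sin(theta)  =>  sin(theta) = lambda / (2*d)
sin(theta) = 0.0522 / (2 * 0.189876) = 0.137458
theta = 7.901 deg


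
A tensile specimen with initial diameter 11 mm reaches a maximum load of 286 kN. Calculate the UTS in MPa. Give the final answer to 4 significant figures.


A0 = pi*(d/2)^2 = pi*(11/2)^2 = 95.0332 mm^2
UTS = F_max / A0 = 286*1000 / 95.0332
UTS = 3009 MPa


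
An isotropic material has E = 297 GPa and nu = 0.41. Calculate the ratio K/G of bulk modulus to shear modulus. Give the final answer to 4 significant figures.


G = E / (2*(1+nu))
G = 297 / (2*(1+0.41)) = 105.319 GPa
K = E / (3*(1-2*nu))
K = 297 / (3*(1-2*0.41)) = 550 GPa
K/G = 550 / 105.319 = 5.222


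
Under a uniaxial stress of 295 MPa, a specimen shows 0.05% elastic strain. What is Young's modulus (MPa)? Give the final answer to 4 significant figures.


E = sigma / epsilon
epsilon = 0.05% = 5e-04
E = 295 / 5e-04
E = 590000 MPa


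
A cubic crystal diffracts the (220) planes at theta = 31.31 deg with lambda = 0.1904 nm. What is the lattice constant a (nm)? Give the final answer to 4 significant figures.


d = lambda / (2*sin(theta))
d = 0.1904 / (2*sin(31.31 deg))
d = 0.183194 nm
a = d * sqrt(h^2+k^2+l^2) = 0.183194 * sqrt(8)
a = 0.5182 nm


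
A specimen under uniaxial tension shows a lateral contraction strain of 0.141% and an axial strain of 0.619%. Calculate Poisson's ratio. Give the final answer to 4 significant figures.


nu = -epsilon_lat / epsilon_axial
Lateral strain is contraction (negative), so using magnitudes:
nu = 0.141 / 0.619
nu = 0.2278


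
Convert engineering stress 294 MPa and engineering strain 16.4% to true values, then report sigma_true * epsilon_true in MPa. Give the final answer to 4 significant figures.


sigma_true = sigma_eng * (1 + epsilon_eng)
sigma_true = 294 * (1 + 0.164) = 342.216 MPa
epsilon_true = ln(1 + epsilon_eng)
epsilon_true = ln(1 + 0.164) = 0.151862
sigma_true * epsilon_true = 342.216 * 0.151862 = 51.97 MPa


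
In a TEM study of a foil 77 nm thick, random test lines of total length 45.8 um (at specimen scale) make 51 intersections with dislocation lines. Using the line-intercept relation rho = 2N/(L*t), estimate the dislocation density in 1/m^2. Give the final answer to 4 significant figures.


rho = 2N / (L * t)
L = 45.8 um = 4.58e-05 m, t = 77 nm = 7.7e-08 m
rho = 2 * 51 / (4.58e-05 * 7.7e-08)
rho = 2.892e+13 1/m^2


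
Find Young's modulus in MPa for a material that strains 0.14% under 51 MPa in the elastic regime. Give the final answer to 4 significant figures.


E = sigma / epsilon
epsilon = 0.14% = 1.4e-03
E = 51 / 1.4e-03
E = 36430 MPa


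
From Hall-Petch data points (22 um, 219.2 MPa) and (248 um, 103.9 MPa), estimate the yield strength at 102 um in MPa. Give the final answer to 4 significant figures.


sigma_y = sigma0 + k / sqrt(d)
1/sqrt(d1) = 1/sqrt(2.2e-05) = 213.201;  1/sqrt(d2) = 63.5001
k = (sigma1 - sigma2) / (1/sqrt(d1) - 1/sqrt(d2)) = (219.2 - 103.9) / (213.201 - 63.5001) = 0.770204 MPa*m^0.5
sigma0 = sigma1 - k/sqrt(d1) = 219.2 - 0.770204*213.201 = 54.992 MPa
sigma_y(d3) = 54.992 + 0.770204 / sqrt(1.02e-04) = 131.3 MPa


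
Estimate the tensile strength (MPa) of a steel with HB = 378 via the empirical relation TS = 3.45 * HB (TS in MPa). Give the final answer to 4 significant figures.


TS (MPa) = 3.45 * HB
TS = 3.45 * 378
TS = 1304 MPa


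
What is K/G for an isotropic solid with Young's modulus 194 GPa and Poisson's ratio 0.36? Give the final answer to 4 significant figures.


G = E / (2*(1+nu))
G = 194 / (2*(1+0.36)) = 71.3235 GPa
K = E / (3*(1-2*nu))
K = 194 / (3*(1-2*0.36)) = 230.952 GPa
K/G = 230.952 / 71.3235 = 3.238


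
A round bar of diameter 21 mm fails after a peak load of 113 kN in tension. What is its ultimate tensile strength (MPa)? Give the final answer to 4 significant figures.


A0 = pi*(d/2)^2 = pi*(21/2)^2 = 346.361 mm^2
UTS = F_max / A0 = 113*1000 / 346.361
UTS = 326.2 MPa


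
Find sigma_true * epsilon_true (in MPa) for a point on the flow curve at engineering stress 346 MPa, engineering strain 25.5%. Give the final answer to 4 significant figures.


sigma_true = sigma_eng * (1 + epsilon_eng)
sigma_true = 346 * (1 + 0.255) = 434.23 MPa
epsilon_true = ln(1 + epsilon_eng)
epsilon_true = ln(1 + 0.255) = 0.227136
sigma_true * epsilon_true = 434.23 * 0.227136 = 98.63 MPa


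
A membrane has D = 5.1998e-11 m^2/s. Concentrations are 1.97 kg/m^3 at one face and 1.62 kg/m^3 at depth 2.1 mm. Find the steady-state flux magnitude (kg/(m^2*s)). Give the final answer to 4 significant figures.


J = -D * (dC/dx) = D * (C1 - C2) / dx
J = 5.1998e-11 * (1.97 - 1.62) / 2.1e-03
J = 8.666e-09 kg/(m^2*s)


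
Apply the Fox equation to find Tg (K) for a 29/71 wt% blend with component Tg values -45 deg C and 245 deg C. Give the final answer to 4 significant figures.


1/Tg = w1/Tg1 + w2/Tg2 (in Kelvin)
Tg1 = 228.15 K, Tg2 = 518.15 K
1/Tg = 0.29/228.15 + 0.71/518.15
Tg = 378.6 K


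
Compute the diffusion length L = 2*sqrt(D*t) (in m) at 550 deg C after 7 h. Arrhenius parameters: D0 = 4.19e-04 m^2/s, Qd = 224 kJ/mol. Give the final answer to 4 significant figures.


Step 1: D = D0 * exp(-Qd/(R*T))
T = 823.15 K
D = 4.19e-04 * exp(-224e3 / (8.314 * 823.15)) = 2.55464e-18 m^2/s
Step 2: L = 2*sqrt(D*t)
t = 7 h = 25200 s
L = 2*sqrt(2.55464e-18 * 25200) = 5.075e-07 m


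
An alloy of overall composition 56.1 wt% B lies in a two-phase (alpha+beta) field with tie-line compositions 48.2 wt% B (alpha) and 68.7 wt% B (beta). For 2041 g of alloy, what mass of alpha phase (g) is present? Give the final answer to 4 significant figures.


f_alpha = (C_beta - C0) / (C_beta - C_alpha)
f_alpha = (68.7 - 56.1) / (68.7 - 48.2) = 0.614634
m_alpha = f_alpha * m_total = 0.614634 * 2041 = 1254 g


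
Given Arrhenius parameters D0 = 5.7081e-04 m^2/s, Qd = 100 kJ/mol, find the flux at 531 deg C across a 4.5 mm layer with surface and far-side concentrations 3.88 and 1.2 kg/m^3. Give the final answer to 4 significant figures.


Step 1: D = D0 * exp(-Qd/(R*T))
T = 531 + 273.15 = 804.15 K
D = 5.7081e-04 * exp(-100e3 / (8.314 * 804.15)) = 1.82231e-10 m^2/s
Step 2: J = D * (C1 - C2) / dx
J = 1.82231e-10 * (3.88 - 1.2) / 4.5e-03
J = 1.085e-07 kg/(m^2*s)


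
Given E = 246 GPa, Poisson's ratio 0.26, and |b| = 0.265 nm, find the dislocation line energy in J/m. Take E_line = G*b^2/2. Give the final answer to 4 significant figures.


Step 1: G = E / (2*(1+nu))
G = 246 / (2*(1+0.26)) = 97.619 GPa = 9.7619e+10 Pa
Step 2: E_line = G*b^2/2
b = 0.265 nm = 2.65e-10 m
E_line = 0.5 * 9.7619e+10 * (2.65e-10)^2 = 3.428e-09 J/m


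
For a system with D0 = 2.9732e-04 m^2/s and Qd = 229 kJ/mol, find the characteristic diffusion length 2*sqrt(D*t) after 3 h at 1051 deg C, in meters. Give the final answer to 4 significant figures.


Step 1: D = D0 * exp(-Qd/(R*T))
T = 1324.15 K
D = 2.9732e-04 * exp(-229e3 / (8.314 * 1324.15)) = 2.7503e-13 m^2/s
Step 2: L = 2*sqrt(D*t)
t = 3 h = 10800 s
L = 2*sqrt(2.7503e-13 * 10800) = 1.09e-04 m


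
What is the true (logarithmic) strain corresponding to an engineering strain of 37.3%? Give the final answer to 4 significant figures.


epsilon_true = ln(1 + epsilon_eng)
epsilon_true = ln(1 + 0.373)
epsilon_true = 0.317


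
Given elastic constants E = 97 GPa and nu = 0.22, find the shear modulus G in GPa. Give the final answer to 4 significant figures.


G = E / (2*(1+nu))
G = 97 / (2*(1+0.22))
G = 39.75 GPa


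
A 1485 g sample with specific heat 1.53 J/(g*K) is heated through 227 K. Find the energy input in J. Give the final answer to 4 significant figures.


Q = m * cp * dT
Q = 1485 * 1.53 * 227
Q = 515800 J


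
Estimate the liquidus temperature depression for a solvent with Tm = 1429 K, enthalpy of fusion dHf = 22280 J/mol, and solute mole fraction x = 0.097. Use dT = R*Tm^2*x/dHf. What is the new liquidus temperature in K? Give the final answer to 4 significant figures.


dT = R*Tm^2*x / dHf
dT = 8.314 * 1429^2 * 0.097 / 22280
dT = 73.9147 K
T_new = 1429 - 73.9147 = 1355 K


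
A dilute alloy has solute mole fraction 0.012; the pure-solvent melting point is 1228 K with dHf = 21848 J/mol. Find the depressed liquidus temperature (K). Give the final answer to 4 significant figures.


dT = R*Tm^2*x / dHf
dT = 8.314 * 1228^2 * 0.012 / 21848
dT = 6.88615 K
T_new = 1228 - 6.88615 = 1221 K


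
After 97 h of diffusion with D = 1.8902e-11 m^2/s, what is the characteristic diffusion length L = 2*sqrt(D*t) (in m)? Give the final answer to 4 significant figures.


t = 97 hr = 349200 s
Diffusion length = 2*sqrt(D*t)
= 2*sqrt(1.8902e-11 * 349200)
= 5.138e-03 m


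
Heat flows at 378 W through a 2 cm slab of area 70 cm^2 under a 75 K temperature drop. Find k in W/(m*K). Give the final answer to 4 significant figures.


k = Q*L / (A*dT)
L = 0.02 m, A = 7e-03 m^2
k = 378 * 0.02 / (7e-03 * 75)
k = 14.4 W/(m*K)


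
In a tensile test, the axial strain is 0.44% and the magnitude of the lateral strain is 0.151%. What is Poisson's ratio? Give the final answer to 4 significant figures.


nu = -epsilon_lat / epsilon_axial
Lateral strain is contraction (negative), so using magnitudes:
nu = 0.151 / 0.44
nu = 0.3432


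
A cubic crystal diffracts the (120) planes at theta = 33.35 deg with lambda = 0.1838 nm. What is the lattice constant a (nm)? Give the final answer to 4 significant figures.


d = lambda / (2*sin(theta))
d = 0.1838 / (2*sin(33.35 deg))
d = 0.167166 nm
a = d * sqrt(h^2+k^2+l^2) = 0.167166 * sqrt(5)
a = 0.3738 nm


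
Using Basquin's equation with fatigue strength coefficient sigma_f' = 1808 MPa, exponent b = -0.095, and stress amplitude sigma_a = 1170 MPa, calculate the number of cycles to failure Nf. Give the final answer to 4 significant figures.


sigma_a = sigma_f' * (2*Nf)^b
2*Nf = (sigma_a / sigma_f')^(1/b)
2*Nf = (1170 / 1808)^(1/-0.095)
2*Nf = 97.6351
Nf = 48.82 cycles


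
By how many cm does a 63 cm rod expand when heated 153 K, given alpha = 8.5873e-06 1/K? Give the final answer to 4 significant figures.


dL = L0 * alpha * dT
dL = 63 * 8.5873e-06 * 153
dL = 0.08277 cm


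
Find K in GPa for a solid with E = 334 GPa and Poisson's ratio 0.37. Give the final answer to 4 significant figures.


K = E / (3*(1-2*nu))
K = 334 / (3*(1-2*0.37))
K = 428.2 GPa


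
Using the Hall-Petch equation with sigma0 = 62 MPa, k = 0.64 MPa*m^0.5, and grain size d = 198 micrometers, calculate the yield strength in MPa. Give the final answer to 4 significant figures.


sigma_y = sigma0 + k / sqrt(d)
d = 198 um = 1.98e-04 m
sigma_y = 62 + 0.64 / sqrt(1.98e-04)
sigma_y = 107.5 MPa


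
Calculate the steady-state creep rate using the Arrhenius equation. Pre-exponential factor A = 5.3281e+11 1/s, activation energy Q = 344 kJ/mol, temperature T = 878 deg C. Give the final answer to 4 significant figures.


rate = A * exp(-Q / (R*T))
T = 878 + 273.15 = 1151.15 K
rate = 5.3281e+11 * exp(-344e3 / (8.314 * 1151.15))
rate = 1.308e-04 1/s


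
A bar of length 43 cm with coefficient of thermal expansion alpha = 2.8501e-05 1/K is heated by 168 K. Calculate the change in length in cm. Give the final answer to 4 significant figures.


dL = L0 * alpha * dT
dL = 43 * 2.8501e-05 * 168
dL = 0.2059 cm


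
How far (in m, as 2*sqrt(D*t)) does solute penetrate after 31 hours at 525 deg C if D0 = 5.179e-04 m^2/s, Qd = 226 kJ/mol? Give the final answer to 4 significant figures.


Step 1: D = D0 * exp(-Qd/(R*T))
T = 798.15 K
D = 5.179e-04 * exp(-226e3 / (8.314 * 798.15)) = 8.37959e-19 m^2/s
Step 2: L = 2*sqrt(D*t)
t = 31 h = 111600 s
L = 2*sqrt(8.37959e-19 * 111600) = 6.116e-07 m


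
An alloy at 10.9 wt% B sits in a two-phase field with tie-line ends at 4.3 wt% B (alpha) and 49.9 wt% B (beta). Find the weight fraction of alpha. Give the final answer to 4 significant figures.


f_alpha = (C_beta - C0) / (C_beta - C_alpha)
f_alpha = (49.9 - 10.9) / (49.9 - 4.3)
f_alpha = 0.8553


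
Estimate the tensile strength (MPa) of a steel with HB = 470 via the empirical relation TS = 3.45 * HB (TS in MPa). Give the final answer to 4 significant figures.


TS (MPa) = 3.45 * HB
TS = 3.45 * 470
TS = 1622 MPa


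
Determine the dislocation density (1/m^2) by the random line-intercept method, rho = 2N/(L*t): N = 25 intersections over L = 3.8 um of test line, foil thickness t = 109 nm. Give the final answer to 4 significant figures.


rho = 2N / (L * t)
L = 3.8 um = 3.8e-06 m, t = 109 nm = 1.09e-07 m
rho = 2 * 25 / (3.8e-06 * 1.09e-07)
rho = 1.207e+14 1/m^2


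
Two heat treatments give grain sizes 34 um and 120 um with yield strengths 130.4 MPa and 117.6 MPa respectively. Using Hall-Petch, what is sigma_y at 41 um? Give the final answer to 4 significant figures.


sigma_y = sigma0 + k / sqrt(d)
1/sqrt(d1) = 1/sqrt(3.4e-05) = 171.499;  1/sqrt(d2) = 91.2871
k = (sigma1 - sigma2) / (1/sqrt(d1) - 1/sqrt(d2)) = (130.4 - 117.6) / (171.499 - 91.2871) = 0.159578 MPa*m^0.5
sigma0 = sigma1 - k/sqrt(d1) = 130.4 - 0.159578*171.499 = 103.033 MPa
sigma_y(d3) = 103.033 + 0.159578 / sqrt(4.1e-05) = 128 MPa


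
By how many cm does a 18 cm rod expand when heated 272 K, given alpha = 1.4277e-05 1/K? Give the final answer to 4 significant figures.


dL = L0 * alpha * dT
dL = 18 * 1.4277e-05 * 272
dL = 0.0699 cm


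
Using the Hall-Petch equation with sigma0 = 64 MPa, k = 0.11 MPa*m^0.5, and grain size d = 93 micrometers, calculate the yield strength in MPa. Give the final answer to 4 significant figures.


sigma_y = sigma0 + k / sqrt(d)
d = 93 um = 9.3e-05 m
sigma_y = 64 + 0.11 / sqrt(9.3e-05)
sigma_y = 75.41 MPa


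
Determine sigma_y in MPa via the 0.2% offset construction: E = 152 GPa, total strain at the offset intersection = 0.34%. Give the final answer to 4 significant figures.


Offset strain = 0.002
Elastic strain at yield = total_strain - offset = 3.4e-03 - 0.002 = 1.4e-03
sigma_y = E * elastic_strain = 152000 * 1.4e-03
sigma_y = 212.8 MPa


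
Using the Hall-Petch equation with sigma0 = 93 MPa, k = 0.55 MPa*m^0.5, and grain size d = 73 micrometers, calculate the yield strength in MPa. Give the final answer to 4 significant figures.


sigma_y = sigma0 + k / sqrt(d)
d = 73 um = 7.3e-05 m
sigma_y = 93 + 0.55 / sqrt(7.3e-05)
sigma_y = 157.4 MPa


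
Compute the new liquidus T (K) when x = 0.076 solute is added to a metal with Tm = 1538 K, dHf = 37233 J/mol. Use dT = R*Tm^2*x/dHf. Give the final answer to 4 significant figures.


dT = R*Tm^2*x / dHf
dT = 8.314 * 1538^2 * 0.076 / 37233
dT = 40.1429 K
T_new = 1538 - 40.1429 = 1498 K


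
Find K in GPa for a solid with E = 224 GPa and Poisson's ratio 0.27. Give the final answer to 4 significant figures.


K = E / (3*(1-2*nu))
K = 224 / (3*(1-2*0.27))
K = 162.3 GPa


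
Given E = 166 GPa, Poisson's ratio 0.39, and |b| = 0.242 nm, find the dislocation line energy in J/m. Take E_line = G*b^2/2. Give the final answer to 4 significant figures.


Step 1: G = E / (2*(1+nu))
G = 166 / (2*(1+0.39)) = 59.7122 GPa = 5.97122e+10 Pa
Step 2: E_line = G*b^2/2
b = 0.242 nm = 2.42e-10 m
E_line = 0.5 * 5.97122e+10 * (2.42e-10)^2 = 1.748e-09 J/m


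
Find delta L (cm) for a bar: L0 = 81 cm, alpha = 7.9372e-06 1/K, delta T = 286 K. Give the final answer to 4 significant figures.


dL = L0 * alpha * dT
dL = 81 * 7.9372e-06 * 286
dL = 0.1839 cm


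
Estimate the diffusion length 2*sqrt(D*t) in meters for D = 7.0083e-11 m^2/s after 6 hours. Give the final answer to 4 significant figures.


t = 6 hr = 21600 s
Diffusion length = 2*sqrt(D*t)
= 2*sqrt(7.0083e-11 * 21600)
= 2.461e-03 m


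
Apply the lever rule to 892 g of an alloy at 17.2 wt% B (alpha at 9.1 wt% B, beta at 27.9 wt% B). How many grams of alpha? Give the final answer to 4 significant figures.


f_alpha = (C_beta - C0) / (C_beta - C_alpha)
f_alpha = (27.9 - 17.2) / (27.9 - 9.1) = 0.569149
m_alpha = f_alpha * m_total = 0.569149 * 892 = 507.7 g


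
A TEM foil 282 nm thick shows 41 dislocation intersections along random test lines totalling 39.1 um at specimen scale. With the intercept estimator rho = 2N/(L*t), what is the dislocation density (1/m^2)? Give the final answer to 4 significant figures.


rho = 2N / (L * t)
L = 39.1 um = 3.91e-05 m, t = 282 nm = 2.82e-07 m
rho = 2 * 41 / (3.91e-05 * 2.82e-07)
rho = 7.437e+12 1/m^2


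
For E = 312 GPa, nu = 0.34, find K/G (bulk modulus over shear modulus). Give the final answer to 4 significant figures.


G = E / (2*(1+nu))
G = 312 / (2*(1+0.34)) = 116.418 GPa
K = E / (3*(1-2*nu))
K = 312 / (3*(1-2*0.34)) = 325 GPa
K/G = 325 / 116.418 = 2.792


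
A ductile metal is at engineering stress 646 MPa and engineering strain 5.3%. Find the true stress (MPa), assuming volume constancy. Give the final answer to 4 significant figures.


sigma_true = sigma_eng * (1 + epsilon_eng)
sigma_true = 646 * (1 + 0.053)
sigma_true = 680.2 MPa


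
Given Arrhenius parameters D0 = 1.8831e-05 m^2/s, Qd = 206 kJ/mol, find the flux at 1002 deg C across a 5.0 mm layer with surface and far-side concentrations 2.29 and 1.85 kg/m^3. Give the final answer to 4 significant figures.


Step 1: D = D0 * exp(-Qd/(R*T))
T = 1002 + 273.15 = 1275.15 K
D = 1.8831e-05 * exp(-206e3 / (8.314 * 1275.15)) = 6.85618e-14 m^2/s
Step 2: J = D * (C1 - C2) / dx
J = 6.85618e-14 * (2.29 - 1.85) / 5e-03
J = 6.033e-12 kg/(m^2*s)


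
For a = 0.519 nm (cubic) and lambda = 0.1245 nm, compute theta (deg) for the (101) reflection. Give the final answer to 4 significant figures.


d = a / sqrt(h^2+k^2+l^2)
d = 0.519 / sqrt(2) = 0.366988 nm
lambda = 2*d*sin(theta)  =>  sin(theta) = lambda / (2*d)
sin(theta) = 0.1245 / (2 * 0.366988) = 0.169624
theta = 9.766 deg


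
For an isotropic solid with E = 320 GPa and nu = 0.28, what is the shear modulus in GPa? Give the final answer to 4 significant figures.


G = E / (2*(1+nu))
G = 320 / (2*(1+0.28))
G = 125 GPa


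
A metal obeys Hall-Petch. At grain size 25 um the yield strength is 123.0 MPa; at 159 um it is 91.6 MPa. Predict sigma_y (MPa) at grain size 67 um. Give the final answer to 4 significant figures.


sigma_y = sigma0 + k / sqrt(d)
1/sqrt(d1) = 1/sqrt(2.5e-05) = 200;  1/sqrt(d2) = 79.3052
k = (sigma1 - sigma2) / (1/sqrt(d1) - 1/sqrt(d2)) = (123.0 - 91.6) / (200 - 79.3052) = 0.26016 MPa*m^0.5
sigma0 = sigma1 - k/sqrt(d1) = 123.0 - 0.26016*200 = 70.968 MPa
sigma_y(d3) = 70.968 + 0.26016 / sqrt(6.7e-05) = 102.8 MPa


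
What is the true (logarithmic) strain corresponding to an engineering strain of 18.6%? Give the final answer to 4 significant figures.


epsilon_true = ln(1 + epsilon_eng)
epsilon_true = ln(1 + 0.186)
epsilon_true = 0.1706


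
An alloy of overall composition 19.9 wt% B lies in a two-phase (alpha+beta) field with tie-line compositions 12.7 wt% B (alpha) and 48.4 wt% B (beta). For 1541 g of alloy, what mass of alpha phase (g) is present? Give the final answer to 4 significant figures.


f_alpha = (C_beta - C0) / (C_beta - C_alpha)
f_alpha = (48.4 - 19.9) / (48.4 - 12.7) = 0.798319
m_alpha = f_alpha * m_total = 0.798319 * 1541 = 1230 g


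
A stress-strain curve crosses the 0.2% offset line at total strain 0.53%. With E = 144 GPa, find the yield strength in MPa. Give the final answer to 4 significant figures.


Offset strain = 0.002
Elastic strain at yield = total_strain - offset = 5.3e-03 - 0.002 = 3.3e-03
sigma_y = E * elastic_strain = 144000 * 3.3e-03
sigma_y = 475.2 MPa


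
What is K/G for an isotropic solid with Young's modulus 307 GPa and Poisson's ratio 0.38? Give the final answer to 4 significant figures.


G = E / (2*(1+nu))
G = 307 / (2*(1+0.38)) = 111.232 GPa
K = E / (3*(1-2*nu))
K = 307 / (3*(1-2*0.38)) = 426.389 GPa
K/G = 426.389 / 111.232 = 3.833


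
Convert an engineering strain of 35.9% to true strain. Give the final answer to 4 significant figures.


epsilon_true = ln(1 + epsilon_eng)
epsilon_true = ln(1 + 0.359)
epsilon_true = 0.3067


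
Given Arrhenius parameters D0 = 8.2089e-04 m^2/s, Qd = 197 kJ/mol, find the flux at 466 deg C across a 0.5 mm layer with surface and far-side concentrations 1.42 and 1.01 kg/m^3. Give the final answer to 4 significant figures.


Step 1: D = D0 * exp(-Qd/(R*T))
T = 466 + 273.15 = 739.15 K
D = 8.2089e-04 * exp(-197e3 / (8.314 * 739.15)) = 9.81935e-18 m^2/s
Step 2: J = D * (C1 - C2) / dx
J = 9.81935e-18 * (1.42 - 1.01) / 5e-04
J = 8.052e-15 kg/(m^2*s)


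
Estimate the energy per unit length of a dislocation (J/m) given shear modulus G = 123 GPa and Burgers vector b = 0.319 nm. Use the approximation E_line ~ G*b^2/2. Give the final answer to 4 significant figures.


E = G*b^2/2
b = 0.319 nm = 3.19e-10 m
G = 123 GPa = 1.23e+11 Pa
E = 0.5 * 1.23e+11 * (3.19e-10)^2
E = 6.258e-09 J/m


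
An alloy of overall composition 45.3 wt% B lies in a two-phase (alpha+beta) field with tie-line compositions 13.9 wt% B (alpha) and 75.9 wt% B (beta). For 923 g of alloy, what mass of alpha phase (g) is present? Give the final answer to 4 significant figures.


f_alpha = (C_beta - C0) / (C_beta - C_alpha)
f_alpha = (75.9 - 45.3) / (75.9 - 13.9) = 0.493548
m_alpha = f_alpha * m_total = 0.493548 * 923 = 455.5 g


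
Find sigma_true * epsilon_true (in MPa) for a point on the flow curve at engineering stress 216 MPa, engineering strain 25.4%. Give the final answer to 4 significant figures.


sigma_true = sigma_eng * (1 + epsilon_eng)
sigma_true = 216 * (1 + 0.254) = 270.864 MPa
epsilon_true = ln(1 + epsilon_eng)
epsilon_true = ln(1 + 0.254) = 0.226338
sigma_true * epsilon_true = 270.864 * 0.226338 = 61.31 MPa


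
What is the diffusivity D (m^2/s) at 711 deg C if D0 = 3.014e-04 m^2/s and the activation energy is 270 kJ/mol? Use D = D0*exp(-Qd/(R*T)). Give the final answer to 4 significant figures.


D = D0 * exp(-Qd / (R*T))
T = 984.15 K
D = 3.014e-04 * exp(-270e3 / (8.314 * 984.15))
D = 1.406e-18 m^2/s


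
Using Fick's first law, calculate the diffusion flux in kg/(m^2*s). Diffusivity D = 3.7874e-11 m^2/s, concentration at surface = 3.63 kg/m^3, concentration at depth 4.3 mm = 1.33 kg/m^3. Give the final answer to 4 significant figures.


J = -D * (dC/dx) = D * (C1 - C2) / dx
J = 3.7874e-11 * (3.63 - 1.33) / 4.3e-03
J = 2.026e-08 kg/(m^2*s)


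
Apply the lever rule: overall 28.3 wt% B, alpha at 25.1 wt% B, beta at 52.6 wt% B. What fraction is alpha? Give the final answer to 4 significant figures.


f_alpha = (C_beta - C0) / (C_beta - C_alpha)
f_alpha = (52.6 - 28.3) / (52.6 - 25.1)
f_alpha = 0.8836


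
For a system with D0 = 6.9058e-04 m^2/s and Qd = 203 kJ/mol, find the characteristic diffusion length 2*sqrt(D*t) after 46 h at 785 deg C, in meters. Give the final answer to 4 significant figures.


Step 1: D = D0 * exp(-Qd/(R*T))
T = 1058.15 K
D = 6.9058e-04 * exp(-203e3 / (8.314 * 1058.15)) = 6.57562e-14 m^2/s
Step 2: L = 2*sqrt(D*t)
t = 46 h = 165600 s
L = 2*sqrt(6.57562e-14 * 165600) = 2.087e-04 m


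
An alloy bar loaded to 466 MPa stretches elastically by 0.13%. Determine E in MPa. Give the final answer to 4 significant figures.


E = sigma / epsilon
epsilon = 0.13% = 1.3e-03
E = 466 / 1.3e-03
E = 358500 MPa


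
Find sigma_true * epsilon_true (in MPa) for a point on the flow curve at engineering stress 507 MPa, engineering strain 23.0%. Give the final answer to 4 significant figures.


sigma_true = sigma_eng * (1 + epsilon_eng)
sigma_true = 507 * (1 + 0.23) = 623.61 MPa
epsilon_true = ln(1 + epsilon_eng)
epsilon_true = ln(1 + 0.23) = 0.207014
sigma_true * epsilon_true = 623.61 * 0.207014 = 129.1 MPa


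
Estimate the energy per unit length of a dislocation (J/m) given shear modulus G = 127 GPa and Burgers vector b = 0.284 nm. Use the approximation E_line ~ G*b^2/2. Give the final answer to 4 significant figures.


E = G*b^2/2
b = 0.284 nm = 2.84e-10 m
G = 127 GPa = 1.27e+11 Pa
E = 0.5 * 1.27e+11 * (2.84e-10)^2
E = 5.122e-09 J/m


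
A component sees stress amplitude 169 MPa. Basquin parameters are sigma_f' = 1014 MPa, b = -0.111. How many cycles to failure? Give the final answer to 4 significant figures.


sigma_a = sigma_f' * (2*Nf)^b
2*Nf = (sigma_a / sigma_f')^(1/b)
2*Nf = (169 / 1014)^(1/-0.111)
2*Nf = 1.02417e+07
Nf = 5.121e+06 cycles


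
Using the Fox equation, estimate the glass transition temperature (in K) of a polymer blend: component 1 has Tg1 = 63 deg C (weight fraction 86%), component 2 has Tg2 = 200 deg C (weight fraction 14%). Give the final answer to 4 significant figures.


1/Tg = w1/Tg1 + w2/Tg2 (in Kelvin)
Tg1 = 336.15 K, Tg2 = 473.15 K
1/Tg = 0.86/336.15 + 0.14/473.15
Tg = 350.4 K


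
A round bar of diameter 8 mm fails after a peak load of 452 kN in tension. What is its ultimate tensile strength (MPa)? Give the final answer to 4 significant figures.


A0 = pi*(d/2)^2 = pi*(8/2)^2 = 50.2655 mm^2
UTS = F_max / A0 = 452*1000 / 50.2655
UTS = 8992 MPa


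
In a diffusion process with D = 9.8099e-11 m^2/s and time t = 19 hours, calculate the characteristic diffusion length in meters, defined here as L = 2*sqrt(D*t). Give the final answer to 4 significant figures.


t = 19 hr = 68400 s
Diffusion length = 2*sqrt(D*t)
= 2*sqrt(9.8099e-11 * 68400)
= 5.181e-03 m


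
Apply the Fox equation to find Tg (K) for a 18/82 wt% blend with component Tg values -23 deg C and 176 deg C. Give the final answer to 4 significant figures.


1/Tg = w1/Tg1 + w2/Tg2 (in Kelvin)
Tg1 = 250.15 K, Tg2 = 449.15 K
1/Tg = 0.18/250.15 + 0.82/449.15
Tg = 392.9 K


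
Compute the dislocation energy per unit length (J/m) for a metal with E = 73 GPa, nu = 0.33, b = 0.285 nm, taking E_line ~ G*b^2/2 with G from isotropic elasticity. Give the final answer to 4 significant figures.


Step 1: G = E / (2*(1+nu))
G = 73 / (2*(1+0.33)) = 27.4436 GPa = 2.74436e+10 Pa
Step 2: E_line = G*b^2/2
b = 0.285 nm = 2.85e-10 m
E_line = 0.5 * 2.74436e+10 * (2.85e-10)^2 = 1.115e-09 J/m


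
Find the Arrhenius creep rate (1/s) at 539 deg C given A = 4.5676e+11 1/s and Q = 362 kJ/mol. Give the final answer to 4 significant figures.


rate = A * exp(-Q / (R*T))
T = 539 + 273.15 = 812.15 K
rate = 4.5676e+11 * exp(-362e3 / (8.314 * 812.15))
rate = 2.378e-12 1/s


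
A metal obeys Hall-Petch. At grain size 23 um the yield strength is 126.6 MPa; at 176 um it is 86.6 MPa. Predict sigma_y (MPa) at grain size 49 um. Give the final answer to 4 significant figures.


sigma_y = sigma0 + k / sqrt(d)
1/sqrt(d1) = 1/sqrt(2.3e-05) = 208.514;  1/sqrt(d2) = 75.3778
k = (sigma1 - sigma2) / (1/sqrt(d1) - 1/sqrt(d2)) = (126.6 - 86.6) / (208.514 - 75.3778) = 0.300443 MPa*m^0.5
sigma0 = sigma1 - k/sqrt(d1) = 126.6 - 0.300443*208.514 = 63.9532 MPa
sigma_y(d3) = 63.9532 + 0.300443 / sqrt(4.9e-05) = 106.9 MPa


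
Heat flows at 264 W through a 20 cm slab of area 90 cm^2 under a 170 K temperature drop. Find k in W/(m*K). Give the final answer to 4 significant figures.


k = Q*L / (A*dT)
L = 0.2 m, A = 9e-03 m^2
k = 264 * 0.2 / (9e-03 * 170)
k = 34.51 W/(m*K)


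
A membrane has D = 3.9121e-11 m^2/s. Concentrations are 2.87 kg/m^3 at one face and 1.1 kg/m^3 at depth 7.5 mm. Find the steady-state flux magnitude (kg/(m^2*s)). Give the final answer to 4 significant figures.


J = -D * (dC/dx) = D * (C1 - C2) / dx
J = 3.9121e-11 * (2.87 - 1.1) / 7.5e-03
J = 9.233e-09 kg/(m^2*s)


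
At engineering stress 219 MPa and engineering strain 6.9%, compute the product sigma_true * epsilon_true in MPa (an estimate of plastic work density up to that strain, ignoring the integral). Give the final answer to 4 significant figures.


sigma_true = sigma_eng * (1 + epsilon_eng)
sigma_true = 219 * (1 + 0.069) = 234.111 MPa
epsilon_true = ln(1 + epsilon_eng)
epsilon_true = ln(1 + 0.069) = 0.0667236
sigma_true * epsilon_true = 234.111 * 0.0667236 = 15.62 MPa


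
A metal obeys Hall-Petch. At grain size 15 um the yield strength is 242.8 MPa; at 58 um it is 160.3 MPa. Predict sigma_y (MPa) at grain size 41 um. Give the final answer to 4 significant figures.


sigma_y = sigma0 + k / sqrt(d)
1/sqrt(d1) = 1/sqrt(1.5e-05) = 258.199;  1/sqrt(d2) = 131.306
k = (sigma1 - sigma2) / (1/sqrt(d1) - 1/sqrt(d2)) = (242.8 - 160.3) / (258.199 - 131.306) = 0.650157 MPa*m^0.5
sigma0 = sigma1 - k/sqrt(d1) = 242.8 - 0.650157*258.199 = 74.9302 MPa
sigma_y(d3) = 74.9302 + 0.650157 / sqrt(4.1e-05) = 176.5 MPa


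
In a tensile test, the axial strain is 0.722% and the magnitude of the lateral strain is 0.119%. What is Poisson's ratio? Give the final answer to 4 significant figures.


nu = -epsilon_lat / epsilon_axial
Lateral strain is contraction (negative), so using magnitudes:
nu = 0.119 / 0.722
nu = 0.1648


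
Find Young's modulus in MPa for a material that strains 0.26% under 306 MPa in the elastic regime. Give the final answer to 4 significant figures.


E = sigma / epsilon
epsilon = 0.26% = 2.6e-03
E = 306 / 2.6e-03
E = 117700 MPa


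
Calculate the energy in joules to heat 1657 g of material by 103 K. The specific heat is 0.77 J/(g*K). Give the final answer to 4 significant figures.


Q = m * cp * dT
Q = 1657 * 0.77 * 103
Q = 131400 J


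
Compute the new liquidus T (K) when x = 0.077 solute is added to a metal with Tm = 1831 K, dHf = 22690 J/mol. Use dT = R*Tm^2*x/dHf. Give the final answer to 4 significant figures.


dT = R*Tm^2*x / dHf
dT = 8.314 * 1831^2 * 0.077 / 22690
dT = 94.5895 K
T_new = 1831 - 94.5895 = 1736 K


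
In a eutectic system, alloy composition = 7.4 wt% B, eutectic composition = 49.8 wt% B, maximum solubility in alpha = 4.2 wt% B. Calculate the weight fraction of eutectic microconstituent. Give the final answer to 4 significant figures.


f_primary = (C_e - C0) / (C_e - C_alpha_max)
f_primary = (49.8 - 7.4) / (49.8 - 4.2)
f_primary = 0.929825
f_eutectic = 1 - 0.929825 = 0.07018


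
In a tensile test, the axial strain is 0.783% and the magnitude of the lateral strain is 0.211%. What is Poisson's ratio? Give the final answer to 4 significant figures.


nu = -epsilon_lat / epsilon_axial
Lateral strain is contraction (negative), so using magnitudes:
nu = 0.211 / 0.783
nu = 0.2695


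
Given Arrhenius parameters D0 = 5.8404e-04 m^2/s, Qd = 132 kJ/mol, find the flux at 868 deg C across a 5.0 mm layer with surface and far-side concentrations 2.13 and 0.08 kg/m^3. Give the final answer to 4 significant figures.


Step 1: D = D0 * exp(-Qd/(R*T))
T = 868 + 273.15 = 1141.15 K
D = 5.8404e-04 * exp(-132e3 / (8.314 * 1141.15)) = 5.29783e-10 m^2/s
Step 2: J = D * (C1 - C2) / dx
J = 5.29783e-10 * (2.13 - 0.08) / 5e-03
J = 2.172e-07 kg/(m^2*s)


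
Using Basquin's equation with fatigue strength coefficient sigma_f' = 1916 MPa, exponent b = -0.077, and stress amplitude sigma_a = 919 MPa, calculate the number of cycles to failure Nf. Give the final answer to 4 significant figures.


sigma_a = sigma_f' * (2*Nf)^b
2*Nf = (sigma_a / sigma_f')^(1/b)
2*Nf = (919 / 1916)^(1/-0.077)
2*Nf = 13928.2
Nf = 6964 cycles


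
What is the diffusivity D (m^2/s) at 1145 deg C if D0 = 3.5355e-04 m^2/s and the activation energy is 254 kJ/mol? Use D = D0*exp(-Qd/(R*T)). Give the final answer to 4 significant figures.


D = D0 * exp(-Qd / (R*T))
T = 1418.15 K
D = 3.5355e-04 * exp(-254e3 / (8.314 * 1418.15))
D = 1.558e-13 m^2/s


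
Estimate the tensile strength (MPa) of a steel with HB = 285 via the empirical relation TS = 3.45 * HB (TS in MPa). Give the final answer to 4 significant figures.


TS (MPa) = 3.45 * HB
TS = 3.45 * 285
TS = 983.3 MPa


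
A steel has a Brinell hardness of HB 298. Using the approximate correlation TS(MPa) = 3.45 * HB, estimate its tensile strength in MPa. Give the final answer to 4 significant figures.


TS (MPa) = 3.45 * HB
TS = 3.45 * 298
TS = 1028 MPa


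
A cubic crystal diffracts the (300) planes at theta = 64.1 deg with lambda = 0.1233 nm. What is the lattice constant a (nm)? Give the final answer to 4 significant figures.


d = lambda / (2*sin(theta))
d = 0.1233 / (2*sin(64.1 deg))
d = 0.0685337 nm
a = d * sqrt(h^2+k^2+l^2) = 0.0685337 * sqrt(9)
a = 0.2056 nm


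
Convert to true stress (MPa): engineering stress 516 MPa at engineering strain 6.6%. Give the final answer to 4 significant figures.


sigma_true = sigma_eng * (1 + epsilon_eng)
sigma_true = 516 * (1 + 0.066)
sigma_true = 550.1 MPa


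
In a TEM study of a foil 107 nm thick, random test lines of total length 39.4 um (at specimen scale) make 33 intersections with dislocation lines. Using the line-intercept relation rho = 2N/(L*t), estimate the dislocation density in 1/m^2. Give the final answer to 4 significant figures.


rho = 2N / (L * t)
L = 39.4 um = 3.94e-05 m, t = 107 nm = 1.07e-07 m
rho = 2 * 33 / (3.94e-05 * 1.07e-07)
rho = 1.566e+13 1/m^2
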